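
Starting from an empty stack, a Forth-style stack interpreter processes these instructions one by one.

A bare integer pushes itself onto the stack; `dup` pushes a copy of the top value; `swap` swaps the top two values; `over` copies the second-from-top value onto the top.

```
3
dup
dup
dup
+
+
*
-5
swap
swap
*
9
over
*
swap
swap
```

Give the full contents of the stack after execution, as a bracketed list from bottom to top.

3     [3]
dup   [3, 3]
dup   [3, 3, 3]
dup   [3, 3, 3, 3]
+     [3, 3, 6]
+     [3, 9]
*     [27]
-5    [27, -5]
swap  [-5, 27]
swap  [27, -5]
*     [-135]
9     [-135, 9]
over  [-135, 9, -135]
*     [-135, -1215]
swap  [-1215, -135]
swap  [-135, -1215]

[-135, -1215]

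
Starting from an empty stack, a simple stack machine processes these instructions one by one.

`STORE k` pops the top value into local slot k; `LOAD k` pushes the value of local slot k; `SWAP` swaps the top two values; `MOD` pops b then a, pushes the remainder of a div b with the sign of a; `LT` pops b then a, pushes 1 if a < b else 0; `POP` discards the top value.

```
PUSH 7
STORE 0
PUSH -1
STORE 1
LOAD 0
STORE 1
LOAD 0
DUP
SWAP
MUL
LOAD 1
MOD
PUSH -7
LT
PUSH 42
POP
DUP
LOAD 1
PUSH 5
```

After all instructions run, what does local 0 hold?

PUSH 7  : [7]
STORE 0 : []
PUSH -1 : [-1]
STORE 1 : []
LOAD 0  : [7]
STORE 1 : []
LOAD 0  : [7]
DUP     : [7, 7]
SWAP    : [7, 7]
MUL     : [49]
LOAD 1  : [49, 7]
MOD     : [0]
PUSH -7 : [0, -7]
LT      : [0]
PUSH 42 : [0, 42]
POP     : [0]
DUP     : [0, 0]
LOAD 1  : [0, 0, 7]
PUSH 5  : [0, 0, 7, 5]

7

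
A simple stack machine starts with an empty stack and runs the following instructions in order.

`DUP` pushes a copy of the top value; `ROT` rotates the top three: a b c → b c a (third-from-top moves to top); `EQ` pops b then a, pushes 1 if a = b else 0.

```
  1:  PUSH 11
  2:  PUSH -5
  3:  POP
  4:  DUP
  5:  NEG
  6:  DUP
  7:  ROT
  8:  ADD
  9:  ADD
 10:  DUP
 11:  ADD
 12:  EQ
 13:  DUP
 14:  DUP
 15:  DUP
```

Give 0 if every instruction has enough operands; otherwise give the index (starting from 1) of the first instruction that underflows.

PUSH 11 : 11
PUSH -5 : 11 -5
POP     : 11
DUP     : 11 11
NEG     : 11 -11
DUP     : 11 -11 -11
ROT     : -11 -11 11
ADD     : -11 0
ADD     : -11
DUP     : -11 -11
ADD     : -22
EQ  — needs 2 operands, stack has 1 → underflow

12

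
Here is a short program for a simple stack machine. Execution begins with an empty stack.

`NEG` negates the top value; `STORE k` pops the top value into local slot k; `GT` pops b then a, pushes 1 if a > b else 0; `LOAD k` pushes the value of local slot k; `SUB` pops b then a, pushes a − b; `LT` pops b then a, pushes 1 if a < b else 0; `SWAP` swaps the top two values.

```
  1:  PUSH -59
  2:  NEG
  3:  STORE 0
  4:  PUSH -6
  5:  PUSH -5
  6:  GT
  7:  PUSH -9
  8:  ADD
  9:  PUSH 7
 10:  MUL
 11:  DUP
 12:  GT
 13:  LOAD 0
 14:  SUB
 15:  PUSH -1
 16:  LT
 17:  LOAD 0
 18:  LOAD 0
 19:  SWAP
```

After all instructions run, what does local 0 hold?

59

PUSH -59 -> [-59]
NEG      -> [59]
STORE 0  -> []
PUSH -6  -> [-6]
PUSH -5  -> [-6, -5]
GT       -> [0]
PUSH -9  -> [0, -9]
ADD      -> [-9]
PUSH 7   -> [-9, 7]
MUL      -> [-63]
DUP      -> [-63, -63]
GT       -> [0]
LOAD 0   -> [0, 59]
SUB      -> [-59]
PUSH -1  -> [-59, -1]
LT       -> [1]
LOAD 0   -> [1, 59]
LOAD 0   -> [1, 59, 59]
SWAP     -> [1, 59, 59]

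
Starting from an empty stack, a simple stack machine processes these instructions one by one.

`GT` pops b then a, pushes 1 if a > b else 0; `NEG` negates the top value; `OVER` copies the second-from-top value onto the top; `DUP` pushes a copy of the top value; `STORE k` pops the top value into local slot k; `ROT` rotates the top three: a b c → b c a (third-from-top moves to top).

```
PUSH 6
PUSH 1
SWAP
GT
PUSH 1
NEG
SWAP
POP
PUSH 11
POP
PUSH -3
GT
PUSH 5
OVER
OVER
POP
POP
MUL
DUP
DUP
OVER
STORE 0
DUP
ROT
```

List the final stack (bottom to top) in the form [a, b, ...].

PUSH 6  : [6]
PUSH 1  : [6, 1]
SWAP    : [1, 6]
GT      : [0]
PUSH 1  : [0, 1]
NEG     : [0, -1]
SWAP    : [-1, 0]
POP     : [-1]
PUSH 11 : [-1, 11]
POP     : [-1]
PUSH -3 : [-1, -3]
GT      : [1]
PUSH 5  : [1, 5]
OVER    : [1, 5, 1]
OVER    : [1, 5, 1, 5]
POP     : [1, 5, 1]
POP     : [1, 5]
MUL     : [5]
DUP     : [5, 5]
DUP     : [5, 5, 5]
OVER    : [5, 5, 5, 5]
STORE 0 : [5, 5, 5]
DUP     : [5, 5, 5, 5]
ROT     : [5, 5, 5, 5]

[5, 5, 5, 5]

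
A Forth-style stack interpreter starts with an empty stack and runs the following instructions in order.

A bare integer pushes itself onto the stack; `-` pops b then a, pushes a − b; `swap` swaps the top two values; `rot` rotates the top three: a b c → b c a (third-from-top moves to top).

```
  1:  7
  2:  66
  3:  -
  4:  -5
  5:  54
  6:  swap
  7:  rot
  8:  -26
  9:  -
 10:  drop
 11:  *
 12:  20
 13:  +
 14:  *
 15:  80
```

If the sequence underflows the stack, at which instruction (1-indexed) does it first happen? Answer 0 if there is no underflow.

7    -> 7
66   -> 7 66
-    -> -59
-5   -> -59 -5
54   -> -59 -5 54
swap -> -59 54 -5
rot  -> 54 -5 -59
-26  -> 54 -5 -59 -26
-    -> 54 -5 -33
drop -> 54 -5
*    -> -270
20   -> -270 20
+    -> -250
*  — needs 2 operands, stack has 1 → underflow

14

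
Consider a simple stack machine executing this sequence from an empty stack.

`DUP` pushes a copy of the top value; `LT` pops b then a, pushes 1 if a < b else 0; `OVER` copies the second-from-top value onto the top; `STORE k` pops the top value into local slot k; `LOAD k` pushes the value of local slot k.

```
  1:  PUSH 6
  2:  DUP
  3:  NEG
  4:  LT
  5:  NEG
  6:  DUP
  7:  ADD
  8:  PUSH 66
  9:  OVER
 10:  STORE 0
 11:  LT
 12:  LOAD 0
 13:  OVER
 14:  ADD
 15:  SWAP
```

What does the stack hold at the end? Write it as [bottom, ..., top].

PUSH 6  : 6
DUP     : 6 6
NEG     : 6 -6
LT      : 0
NEG     : 0
DUP     : 0 0
ADD     : 0
PUSH 66 : 0 66
OVER    : 0 66 0
STORE 0 : 0 66
LT      : 1
LOAD 0  : 1 0
OVER    : 1 0 1
ADD     : 1 1
SWAP    : 1 1

[1, 1]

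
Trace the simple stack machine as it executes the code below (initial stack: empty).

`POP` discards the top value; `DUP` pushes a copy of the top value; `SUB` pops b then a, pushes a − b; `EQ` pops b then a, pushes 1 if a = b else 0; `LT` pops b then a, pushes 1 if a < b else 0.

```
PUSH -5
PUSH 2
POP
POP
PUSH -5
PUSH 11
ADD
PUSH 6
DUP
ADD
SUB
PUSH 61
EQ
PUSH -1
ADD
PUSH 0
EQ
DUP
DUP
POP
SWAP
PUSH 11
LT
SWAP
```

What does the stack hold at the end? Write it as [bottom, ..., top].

PUSH -5  -5
PUSH 2   -5 2
POP      -5
POP      (empty)
PUSH -5  -5
PUSH 11  -5 11
ADD      6
PUSH 6   6 6
DUP      6 6 6
ADD      6 12
SUB      -6
PUSH 61  -6 61
EQ       0
PUSH -1  0 -1
ADD      -1
PUSH 0   -1 0
EQ       0
DUP      0 0
DUP      0 0 0
POP      0 0
SWAP     0 0
PUSH 11  0 0 11
LT       0 1
SWAP     1 0

[1, 0]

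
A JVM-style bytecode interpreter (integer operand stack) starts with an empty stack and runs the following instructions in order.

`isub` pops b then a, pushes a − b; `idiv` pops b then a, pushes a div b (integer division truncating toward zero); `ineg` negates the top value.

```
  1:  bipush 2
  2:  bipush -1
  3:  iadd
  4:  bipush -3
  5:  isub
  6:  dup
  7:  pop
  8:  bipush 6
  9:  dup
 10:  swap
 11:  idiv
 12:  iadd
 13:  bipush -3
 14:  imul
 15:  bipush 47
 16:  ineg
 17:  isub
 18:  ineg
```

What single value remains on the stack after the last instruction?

-32

bipush 2  : 2
bipush -1 : 2 -1
iadd      : 1
bipush -3 : 1 -3
isub      : 4
dup       : 4 4
pop       : 4
bipush 6  : 4 6
dup       : 4 6 6
swap      : 4 6 6
idiv      : 4 1
iadd      : 5
bipush -3 : 5 -3
imul      : -15
bipush 47 : -15 47
ineg      : -15 -47
isub      : 32
ineg      : -32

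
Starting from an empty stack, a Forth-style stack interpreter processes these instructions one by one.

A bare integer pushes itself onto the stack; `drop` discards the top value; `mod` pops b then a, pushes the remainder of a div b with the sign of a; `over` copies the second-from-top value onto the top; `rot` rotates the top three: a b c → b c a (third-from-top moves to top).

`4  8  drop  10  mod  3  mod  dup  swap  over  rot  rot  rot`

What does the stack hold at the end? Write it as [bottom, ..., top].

4    → 4
8    → 4 8
drop → 4
10   → 4 10
mod  → 4
3    → 4 3
mod  → 1
dup  → 1 1
swap → 1 1
over → 1 1 1
rot  → 1 1 1
rot  → 1 1 1
rot  → 1 1 1

[1, 1, 1]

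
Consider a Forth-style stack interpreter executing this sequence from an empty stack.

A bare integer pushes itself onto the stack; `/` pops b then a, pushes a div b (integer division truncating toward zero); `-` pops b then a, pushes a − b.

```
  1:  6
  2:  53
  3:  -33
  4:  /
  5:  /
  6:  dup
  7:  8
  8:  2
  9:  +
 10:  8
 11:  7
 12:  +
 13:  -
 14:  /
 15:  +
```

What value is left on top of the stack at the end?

-5

6    6
53   6 53
-33  6 53 -33
/    6 -1
/    -6
dup  -6 -6
8    -6 -6 8
2    -6 -6 8 2
+    -6 -6 10
8    -6 -6 10 8
7    -6 -6 10 8 7
+    -6 -6 10 15
-    -6 -6 -5
/    -6 1
+    -5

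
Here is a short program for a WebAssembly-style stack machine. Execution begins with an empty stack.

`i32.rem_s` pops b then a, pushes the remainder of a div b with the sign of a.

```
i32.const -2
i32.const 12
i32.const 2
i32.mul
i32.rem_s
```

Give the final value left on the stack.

i32.const -2  -2
i32.const 12  -2 12
i32.const 2   -2 12 2
i32.mul       -2 24
i32.rem_s     -2

-2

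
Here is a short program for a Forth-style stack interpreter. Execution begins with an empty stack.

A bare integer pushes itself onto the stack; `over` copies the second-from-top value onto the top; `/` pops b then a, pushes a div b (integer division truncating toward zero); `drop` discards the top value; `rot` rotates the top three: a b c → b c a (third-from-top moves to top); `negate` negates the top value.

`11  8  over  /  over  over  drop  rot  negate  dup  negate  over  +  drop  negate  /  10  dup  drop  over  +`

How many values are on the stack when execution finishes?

11     : [11]
8      : [11, 8]
over   : [11, 8, 11]
/      : [11, 0]
over   : [11, 0, 11]
over   : [11, 0, 11, 0]
drop   : [11, 0, 11]
rot    : [0, 11, 11]
negate : [0, 11, -11]
dup    : [0, 11, -11, -11]
negate : [0, 11, -11, 11]
over   : [0, 11, -11, 11, -11]
+      : [0, 11, -11, 0]
drop   : [0, 11, -11]
negate : [0, 11, 11]
/      : [0, 1]
10     : [0, 1, 10]
dup    : [0, 1, 10, 10]
drop   : [0, 1, 10]
over   : [0, 1, 10, 1]
+      : [0, 1, 11]

3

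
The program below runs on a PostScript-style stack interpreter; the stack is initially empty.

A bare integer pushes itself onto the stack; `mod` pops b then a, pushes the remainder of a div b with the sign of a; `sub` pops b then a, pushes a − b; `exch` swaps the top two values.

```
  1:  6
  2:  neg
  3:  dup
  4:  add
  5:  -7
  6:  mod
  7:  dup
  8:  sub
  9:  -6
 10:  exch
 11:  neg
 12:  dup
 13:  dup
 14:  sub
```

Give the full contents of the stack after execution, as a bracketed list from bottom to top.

[-6, 0, 0]

6    -> 6
neg  -> -6
dup  -> -6 -6
add  -> -12
-7   -> -12 -7
mod  -> -5
dup  -> -5 -5
sub  -> 0
-6   -> 0 -6
exch -> -6 0
neg  -> -6 0
dup  -> -6 0 0
dup  -> -6 0 0 0
sub  -> -6 0 0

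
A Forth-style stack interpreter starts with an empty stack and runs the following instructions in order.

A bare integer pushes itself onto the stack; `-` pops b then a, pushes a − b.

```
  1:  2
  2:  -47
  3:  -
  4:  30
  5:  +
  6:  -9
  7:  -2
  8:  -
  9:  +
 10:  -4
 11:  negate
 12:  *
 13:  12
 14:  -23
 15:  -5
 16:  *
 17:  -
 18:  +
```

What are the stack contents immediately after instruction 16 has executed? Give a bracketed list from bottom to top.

[288, 12, 115]

2      : 2
-47    : 2 -47
-      : 49
30     : 49 30
+      : 79
-9     : 79 -9
-2     : 79 -9 -2
-      : 79 -7
+      : 72
-4     : 72 -4
negate : 72 4
*      : 288
12     : 288 12
-23    : 288 12 -23
-5     : 288 12 -23 -5
*      : 288 12 115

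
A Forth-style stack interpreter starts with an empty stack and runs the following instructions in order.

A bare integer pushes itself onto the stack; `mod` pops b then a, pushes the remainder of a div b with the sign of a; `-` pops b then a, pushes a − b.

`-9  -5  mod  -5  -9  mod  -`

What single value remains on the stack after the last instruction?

1

-9   [-9]
-5   [-9, -5]
mod  [-4]
-5   [-4, -5]
-9   [-4, -5, -9]
mod  [-4, -5]
-    [1]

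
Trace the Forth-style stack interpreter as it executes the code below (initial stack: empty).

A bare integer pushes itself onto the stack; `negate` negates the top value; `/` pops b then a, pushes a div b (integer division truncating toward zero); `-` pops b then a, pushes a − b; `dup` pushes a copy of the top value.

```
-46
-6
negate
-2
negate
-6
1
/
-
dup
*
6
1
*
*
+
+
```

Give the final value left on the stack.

-46    -> [-46]
-6     -> [-46, -6]
negate -> [-46, 6]
-2     -> [-46, 6, -2]
negate -> [-46, 6, 2]
-6     -> [-46, 6, 2, -6]
1      -> [-46, 6, 2, -6, 1]
/      -> [-46, 6, 2, -6]
-      -> [-46, 6, 8]
dup    -> [-46, 6, 8, 8]
*      -> [-46, 6, 64]
6      -> [-46, 6, 64, 6]
1      -> [-46, 6, 64, 6, 1]
*      -> [-46, 6, 64, 6]
*      -> [-46, 6, 384]
+      -> [-46, 390]
+      -> [344]

344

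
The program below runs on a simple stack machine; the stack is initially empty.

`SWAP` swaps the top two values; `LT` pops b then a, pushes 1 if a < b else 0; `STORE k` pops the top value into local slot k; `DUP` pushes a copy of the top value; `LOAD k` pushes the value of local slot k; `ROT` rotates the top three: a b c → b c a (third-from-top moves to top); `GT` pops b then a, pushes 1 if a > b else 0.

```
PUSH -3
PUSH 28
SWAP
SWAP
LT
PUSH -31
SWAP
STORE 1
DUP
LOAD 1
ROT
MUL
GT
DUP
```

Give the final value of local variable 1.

PUSH -3  -> [-3]
PUSH 28  -> [-3, 28]
SWAP     -> [28, -3]
SWAP     -> [-3, 28]
LT       -> [1]
PUSH -31 -> [1, -31]
SWAP     -> [-31, 1]
STORE 1  -> [-31]
DUP      -> [-31, -31]
LOAD 1   -> [-31, -31, 1]
ROT      -> [-31, 1, -31]
MUL      -> [-31, -31]
GT       -> [0]
DUP      -> [0, 0]

1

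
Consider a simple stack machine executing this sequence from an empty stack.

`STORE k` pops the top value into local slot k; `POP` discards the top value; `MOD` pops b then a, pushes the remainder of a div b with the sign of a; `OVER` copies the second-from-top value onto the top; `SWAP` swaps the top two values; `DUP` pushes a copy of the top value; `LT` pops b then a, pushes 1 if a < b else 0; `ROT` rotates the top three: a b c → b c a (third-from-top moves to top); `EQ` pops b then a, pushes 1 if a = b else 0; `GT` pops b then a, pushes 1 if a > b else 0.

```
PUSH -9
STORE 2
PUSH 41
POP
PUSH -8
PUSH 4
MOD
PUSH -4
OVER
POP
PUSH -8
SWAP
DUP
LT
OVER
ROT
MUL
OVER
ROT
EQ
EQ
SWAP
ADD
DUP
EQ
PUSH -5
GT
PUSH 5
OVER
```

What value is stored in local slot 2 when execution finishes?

PUSH -9 : -9
STORE 2 : (empty)
PUSH 41 : 41
POP     : (empty)
PUSH -8 : -8
PUSH 4  : -8 4
MOD     : 0
PUSH -4 : 0 -4
OVER    : 0 -4 0
POP     : 0 -4
PUSH -8 : 0 -4 -8
SWAP    : 0 -8 -4
DUP     : 0 -8 -4 -4
LT      : 0 -8 0
OVER    : 0 -8 0 -8
ROT     : 0 0 -8 -8
MUL     : 0 0 64
OVER    : 0 0 64 0
ROT     : 0 64 0 0
EQ      : 0 64 1
EQ      : 0 0
SWAP    : 0 0
ADD     : 0
DUP     : 0 0
EQ      : 1
PUSH -5 : 1 -5
GT      : 1
PUSH 5  : 1 5
OVER    : 1 5 1

-9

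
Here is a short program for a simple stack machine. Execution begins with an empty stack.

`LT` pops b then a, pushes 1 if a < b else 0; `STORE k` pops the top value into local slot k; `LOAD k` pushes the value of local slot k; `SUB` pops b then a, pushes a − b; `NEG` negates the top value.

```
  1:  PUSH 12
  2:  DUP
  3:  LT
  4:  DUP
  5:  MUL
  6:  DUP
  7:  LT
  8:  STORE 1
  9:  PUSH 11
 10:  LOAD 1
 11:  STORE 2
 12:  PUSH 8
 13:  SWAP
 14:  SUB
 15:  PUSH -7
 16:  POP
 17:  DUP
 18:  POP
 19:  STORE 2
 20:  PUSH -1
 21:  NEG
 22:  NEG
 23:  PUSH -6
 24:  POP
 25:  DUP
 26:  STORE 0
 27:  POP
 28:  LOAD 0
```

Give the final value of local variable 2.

-3

PUSH 12  [12]
DUP      [12, 12]
LT       [0]
DUP      [0, 0]
MUL      [0]
DUP      [0, 0]
LT       [0]
STORE 1  []
PUSH 11  [11]
LOAD 1   [11, 0]
STORE 2  [11]
PUSH 8   [11, 8]
SWAP     [8, 11]
SUB      [-3]
PUSH -7  [-3, -7]
POP      [-3]
DUP      [-3, -3]
POP      [-3]
STORE 2  []
PUSH -1  [-1]
NEG      [1]
NEG      [-1]
PUSH -6  [-1, -6]
POP      [-1]
DUP      [-1, -1]
STORE 0  [-1]
POP      []
LOAD 0   [-1]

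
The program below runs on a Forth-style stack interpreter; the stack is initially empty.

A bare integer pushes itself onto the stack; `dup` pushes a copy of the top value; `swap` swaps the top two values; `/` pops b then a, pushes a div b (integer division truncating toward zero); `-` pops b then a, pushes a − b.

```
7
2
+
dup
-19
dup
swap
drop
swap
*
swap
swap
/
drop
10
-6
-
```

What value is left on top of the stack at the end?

7    : [7]
2    : [7, 2]
+    : [9]
dup  : [9, 9]
-19  : [9, 9, -19]
dup  : [9, 9, -19, -19]
swap : [9, 9, -19, -19]
drop : [9, 9, -19]
swap : [9, -19, 9]
*    : [9, -171]
swap : [-171, 9]
swap : [9, -171]
/    : [0]
drop : []
10   : [10]
-6   : [10, -6]
-    : [16]

16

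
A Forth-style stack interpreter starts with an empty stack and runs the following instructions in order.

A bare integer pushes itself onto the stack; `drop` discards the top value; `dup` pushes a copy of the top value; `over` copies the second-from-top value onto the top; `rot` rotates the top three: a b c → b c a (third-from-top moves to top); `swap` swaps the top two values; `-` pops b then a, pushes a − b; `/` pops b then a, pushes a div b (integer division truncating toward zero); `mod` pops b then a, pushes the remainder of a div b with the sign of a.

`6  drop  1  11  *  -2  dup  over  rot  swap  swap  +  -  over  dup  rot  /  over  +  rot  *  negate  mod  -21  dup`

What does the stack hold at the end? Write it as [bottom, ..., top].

[11, -21, -21]

6      : [6]
drop   : []
1      : [1]
11     : [1, 11]
*      : [11]
-2     : [11, -2]
dup    : [11, -2, -2]
over   : [11, -2, -2, -2]
rot    : [11, -2, -2, -2]
swap   : [11, -2, -2, -2]
swap   : [11, -2, -2, -2]
+      : [11, -2, -4]
-      : [11, 2]
over   : [11, 2, 11]
dup    : [11, 2, 11, 11]
rot    : [11, 11, 11, 2]
/      : [11, 11, 5]
over   : [11, 11, 5, 11]
+      : [11, 11, 16]
rot    : [11, 16, 11]
*      : [11, 176]
negate : [11, -176]
mod    : [11]
-21    : [11, -21]
dup    : [11, -21, -21]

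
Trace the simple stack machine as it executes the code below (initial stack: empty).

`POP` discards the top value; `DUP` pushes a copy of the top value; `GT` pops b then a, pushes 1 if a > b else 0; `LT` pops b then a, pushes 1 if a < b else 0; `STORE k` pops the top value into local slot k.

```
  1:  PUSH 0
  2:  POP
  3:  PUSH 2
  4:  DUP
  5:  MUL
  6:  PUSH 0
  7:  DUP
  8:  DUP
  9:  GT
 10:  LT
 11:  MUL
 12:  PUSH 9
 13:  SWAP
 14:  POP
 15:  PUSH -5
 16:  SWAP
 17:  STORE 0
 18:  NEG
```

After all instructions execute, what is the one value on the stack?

5

PUSH 0  → 0
POP     → (empty)
PUSH 2  → 2
DUP     → 2 2
MUL     → 4
PUSH 0  → 4 0
DUP     → 4 0 0
DUP     → 4 0 0 0
GT      → 4 0 0
LT      → 4 0
MUL     → 0
PUSH 9  → 0 9
SWAP    → 9 0
POP     → 9
PUSH -5 → 9 -5
SWAP    → -5 9
STORE 0 → -5
NEG     → 5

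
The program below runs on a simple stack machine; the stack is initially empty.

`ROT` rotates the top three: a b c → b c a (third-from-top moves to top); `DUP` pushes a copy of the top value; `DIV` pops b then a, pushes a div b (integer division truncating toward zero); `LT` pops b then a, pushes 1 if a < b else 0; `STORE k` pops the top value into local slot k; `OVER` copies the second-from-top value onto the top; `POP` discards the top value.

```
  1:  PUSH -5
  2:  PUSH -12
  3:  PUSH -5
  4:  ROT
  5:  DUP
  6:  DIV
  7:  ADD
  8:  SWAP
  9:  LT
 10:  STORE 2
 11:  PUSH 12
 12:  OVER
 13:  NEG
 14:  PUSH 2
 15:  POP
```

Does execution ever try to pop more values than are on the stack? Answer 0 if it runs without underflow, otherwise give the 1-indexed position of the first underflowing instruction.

PUSH -5  -> -5
PUSH -12 -> -5 -12
PUSH -5  -> -5 -12 -5
ROT      -> -12 -5 -5
DUP      -> -12 -5 -5 -5
DIV      -> -12 -5 1
ADD      -> -12 -4
SWAP     -> -4 -12
LT       -> 0
STORE 2  -> (empty)
PUSH 12  -> 12
OVER  — needs 2 operands, stack has 1 → underflow

12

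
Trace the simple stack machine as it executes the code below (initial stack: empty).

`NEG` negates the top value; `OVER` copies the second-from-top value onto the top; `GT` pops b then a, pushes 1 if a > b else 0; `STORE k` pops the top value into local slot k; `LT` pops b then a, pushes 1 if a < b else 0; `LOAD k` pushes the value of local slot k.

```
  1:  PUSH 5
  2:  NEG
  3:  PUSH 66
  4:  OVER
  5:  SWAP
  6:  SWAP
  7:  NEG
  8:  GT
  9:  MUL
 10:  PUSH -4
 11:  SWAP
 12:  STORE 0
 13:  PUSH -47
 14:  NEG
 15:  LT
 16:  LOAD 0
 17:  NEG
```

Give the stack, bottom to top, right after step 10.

PUSH 5  → [5]
NEG     → [-5]
PUSH 66 → [-5, 66]
OVER    → [-5, 66, -5]
SWAP    → [-5, -5, 66]
SWAP    → [-5, 66, -5]
NEG     → [-5, 66, 5]
GT      → [-5, 1]
MUL     → [-5]
PUSH -4 → [-5, -4]

[-5, -4]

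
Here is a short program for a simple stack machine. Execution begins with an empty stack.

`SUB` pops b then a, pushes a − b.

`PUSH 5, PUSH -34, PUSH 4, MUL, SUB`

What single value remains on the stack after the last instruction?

141

PUSH 5   → 5
PUSH -34 → 5 -34
PUSH 4   → 5 -34 4
MUL      → 5 -136
SUB      → 141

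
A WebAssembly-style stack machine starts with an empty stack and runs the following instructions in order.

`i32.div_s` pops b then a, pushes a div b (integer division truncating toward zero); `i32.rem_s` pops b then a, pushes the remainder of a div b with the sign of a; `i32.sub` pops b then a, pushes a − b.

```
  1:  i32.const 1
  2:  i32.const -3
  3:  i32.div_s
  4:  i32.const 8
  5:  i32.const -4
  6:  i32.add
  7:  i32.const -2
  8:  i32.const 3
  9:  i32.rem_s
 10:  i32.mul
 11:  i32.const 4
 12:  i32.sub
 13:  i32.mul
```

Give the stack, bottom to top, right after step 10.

i32.const 1  -> 1
i32.const -3 -> 1 -3
i32.div_s    -> 0
i32.const 8  -> 0 8
i32.const -4 -> 0 8 -4
i32.add      -> 0 4
i32.const -2 -> 0 4 -2
i32.const 3  -> 0 4 -2 3
i32.rem_s    -> 0 4 -2
i32.mul      -> 0 -8

[0, -8]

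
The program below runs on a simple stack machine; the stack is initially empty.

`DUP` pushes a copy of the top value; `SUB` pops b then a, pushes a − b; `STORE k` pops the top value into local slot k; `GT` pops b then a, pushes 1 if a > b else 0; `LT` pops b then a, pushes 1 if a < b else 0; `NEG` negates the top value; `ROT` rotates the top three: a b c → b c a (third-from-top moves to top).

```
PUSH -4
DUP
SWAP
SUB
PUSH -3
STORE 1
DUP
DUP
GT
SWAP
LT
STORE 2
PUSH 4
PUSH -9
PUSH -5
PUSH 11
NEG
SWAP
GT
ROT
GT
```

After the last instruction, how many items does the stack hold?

PUSH -4 -> [-4]
DUP     -> [-4, -4]
SWAP    -> [-4, -4]
SUB     -> [0]
PUSH -3 -> [0, -3]
STORE 1 -> [0]
DUP     -> [0, 0]
DUP     -> [0, 0, 0]
GT      -> [0, 0]
SWAP    -> [0, 0]
LT      -> [0]
STORE 2 -> []
PUSH 4  -> [4]
PUSH -9 -> [4, -9]
PUSH -5 -> [4, -9, -5]
PUSH 11 -> [4, -9, -5, 11]
NEG     -> [4, -9, -5, -11]
SWAP    -> [4, -9, -11, -5]
GT      -> [4, -9, 0]
ROT     -> [-9, 0, 4]
GT      -> [-9, 0]

2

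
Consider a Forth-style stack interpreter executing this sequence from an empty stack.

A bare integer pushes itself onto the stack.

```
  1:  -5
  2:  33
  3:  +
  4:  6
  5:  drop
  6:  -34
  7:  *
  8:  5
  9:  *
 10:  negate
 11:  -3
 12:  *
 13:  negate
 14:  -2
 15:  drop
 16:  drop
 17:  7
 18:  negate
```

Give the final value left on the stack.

-7

-5     -> -5
33     -> -5 33
+      -> 28
6      -> 28 6
drop   -> 28
-34    -> 28 -34
*      -> -952
5      -> -952 5
*      -> -4760
negate -> 4760
-3     -> 4760 -3
*      -> -14280
negate -> 14280
-2     -> 14280 -2
drop   -> 14280
drop   -> (empty)
7      -> 7
negate -> -7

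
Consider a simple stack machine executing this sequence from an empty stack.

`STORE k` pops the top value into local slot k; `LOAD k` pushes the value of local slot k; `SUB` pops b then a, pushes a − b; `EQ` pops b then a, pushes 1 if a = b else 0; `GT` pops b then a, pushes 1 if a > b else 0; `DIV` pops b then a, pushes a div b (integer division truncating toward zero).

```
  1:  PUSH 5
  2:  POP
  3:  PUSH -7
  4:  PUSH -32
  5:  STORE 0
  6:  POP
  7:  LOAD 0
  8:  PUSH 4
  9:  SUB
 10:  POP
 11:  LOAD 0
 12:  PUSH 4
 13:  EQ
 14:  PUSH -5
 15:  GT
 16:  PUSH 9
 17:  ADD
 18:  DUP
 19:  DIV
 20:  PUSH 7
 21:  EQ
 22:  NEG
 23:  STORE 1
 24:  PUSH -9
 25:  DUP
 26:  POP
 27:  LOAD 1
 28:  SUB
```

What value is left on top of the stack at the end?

-9

PUSH 5    5
POP       (empty)
PUSH -7   -7
PUSH -32  -7 -32
STORE 0   -7
POP       (empty)
LOAD 0    -32
PUSH 4    -32 4
SUB       -36
POP       (empty)
LOAD 0    -32
PUSH 4    -32 4
EQ        0
PUSH -5   0 -5
GT        1
PUSH 9    1 9
ADD       10
DUP       10 10
DIV       1
PUSH 7    1 7
EQ        0
NEG       0
STORE 1   (empty)
PUSH -9   -9
DUP       -9 -9
POP       -9
LOAD 1    -9 0
SUB       -9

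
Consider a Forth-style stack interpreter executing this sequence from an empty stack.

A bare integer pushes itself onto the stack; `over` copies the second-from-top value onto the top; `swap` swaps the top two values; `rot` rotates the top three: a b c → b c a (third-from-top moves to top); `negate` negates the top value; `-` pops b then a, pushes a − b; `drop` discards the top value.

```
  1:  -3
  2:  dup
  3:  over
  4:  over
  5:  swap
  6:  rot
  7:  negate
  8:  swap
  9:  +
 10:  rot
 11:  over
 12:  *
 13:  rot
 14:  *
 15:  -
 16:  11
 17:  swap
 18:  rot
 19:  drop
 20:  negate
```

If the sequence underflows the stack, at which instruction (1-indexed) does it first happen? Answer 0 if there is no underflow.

18

-3      -3
dup     -3 -3
over    -3 -3 -3
over    -3 -3 -3 -3
swap    -3 -3 -3 -3
rot     -3 -3 -3 -3
negate  -3 -3 -3 3
swap    -3 -3 3 -3
+       -3 -3 0
rot     -3 0 -3
over    -3 0 -3 0
*       -3 0 0
rot     0 0 -3
*       0 0
-       0
11      0 11
swap    11 0
rot  — needs 3 operands, stack has 2 → underflow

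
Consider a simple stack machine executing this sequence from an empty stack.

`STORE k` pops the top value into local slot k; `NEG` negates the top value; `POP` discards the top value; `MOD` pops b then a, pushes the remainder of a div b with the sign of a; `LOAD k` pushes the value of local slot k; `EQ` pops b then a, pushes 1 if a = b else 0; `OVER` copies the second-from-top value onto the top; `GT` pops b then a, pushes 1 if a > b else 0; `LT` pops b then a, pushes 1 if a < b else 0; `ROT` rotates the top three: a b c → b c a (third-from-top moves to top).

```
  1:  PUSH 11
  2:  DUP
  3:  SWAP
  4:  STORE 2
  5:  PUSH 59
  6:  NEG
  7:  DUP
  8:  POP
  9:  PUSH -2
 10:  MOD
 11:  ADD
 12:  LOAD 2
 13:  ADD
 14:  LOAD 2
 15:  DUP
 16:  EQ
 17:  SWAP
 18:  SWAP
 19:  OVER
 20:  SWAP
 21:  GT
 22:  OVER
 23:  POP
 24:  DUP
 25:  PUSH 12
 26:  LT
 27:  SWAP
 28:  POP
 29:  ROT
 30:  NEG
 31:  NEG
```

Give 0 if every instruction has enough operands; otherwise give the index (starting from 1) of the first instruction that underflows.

PUSH 11  [11]
DUP      [11, 11]
SWAP     [11, 11]
STORE 2  [11]
PUSH 59  [11, 59]
NEG      [11, -59]
DUP      [11, -59, -59]
POP      [11, -59]
PUSH -2  [11, -59, -2]
MOD      [11, -1]
ADD      [10]
LOAD 2   [10, 11]
ADD      [21]
LOAD 2   [21, 11]
DUP      [21, 11, 11]
EQ       [21, 1]
SWAP     [1, 21]
SWAP     [21, 1]
OVER     [21, 1, 21]
SWAP     [21, 21, 1]
GT       [21, 1]
OVER     [21, 1, 21]
POP      [21, 1]
DUP      [21, 1, 1]
PUSH 12  [21, 1, 1, 12]
LT       [21, 1, 1]
SWAP     [21, 1, 1]
POP      [21, 1]
ROT  — needs 3 operands, stack has 2 → underflow

29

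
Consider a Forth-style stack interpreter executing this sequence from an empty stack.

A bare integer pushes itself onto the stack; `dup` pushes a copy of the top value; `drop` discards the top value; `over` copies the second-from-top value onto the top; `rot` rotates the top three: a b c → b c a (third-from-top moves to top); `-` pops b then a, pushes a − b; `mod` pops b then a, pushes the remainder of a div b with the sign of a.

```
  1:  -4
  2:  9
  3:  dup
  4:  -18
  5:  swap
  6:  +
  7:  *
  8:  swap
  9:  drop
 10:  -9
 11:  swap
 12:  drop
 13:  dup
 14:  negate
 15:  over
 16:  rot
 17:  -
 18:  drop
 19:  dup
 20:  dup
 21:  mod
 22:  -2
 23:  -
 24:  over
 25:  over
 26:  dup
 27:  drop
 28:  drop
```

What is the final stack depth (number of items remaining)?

-4     → -4
9      → -4 9
dup    → -4 9 9
-18    → -4 9 9 -18
swap   → -4 9 -18 9
+      → -4 9 -9
*      → -4 -81
swap   → -81 -4
drop   → -81
-9     → -81 -9
swap   → -9 -81
drop   → -9
dup    → -9 -9
negate → -9 9
over   → -9 9 -9
rot    → 9 -9 -9
-      → 9 0
drop   → 9
dup    → 9 9
dup    → 9 9 9
mod    → 9 0
-2     → 9 0 -2
-      → 9 2
over   → 9 2 9
over   → 9 2 9 2
dup    → 9 2 9 2 2
drop   → 9 2 9 2
drop   → 9 2 9

3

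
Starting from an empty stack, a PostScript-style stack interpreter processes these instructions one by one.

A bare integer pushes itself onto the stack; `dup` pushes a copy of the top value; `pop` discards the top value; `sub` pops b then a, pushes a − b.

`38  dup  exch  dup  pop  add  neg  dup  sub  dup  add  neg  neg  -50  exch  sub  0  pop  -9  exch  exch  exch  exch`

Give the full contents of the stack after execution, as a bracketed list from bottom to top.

38   -> [38]
dup  -> [38, 38]
exch -> [38, 38]
dup  -> [38, 38, 38]
pop  -> [38, 38]
add  -> [76]
neg  -> [-76]
dup  -> [-76, -76]
sub  -> [0]
dup  -> [0, 0]
add  -> [0]
neg  -> [0]
neg  -> [0]
-50  -> [0, -50]
exch -> [-50, 0]
sub  -> [-50]
0    -> [-50, 0]
pop  -> [-50]
-9   -> [-50, -9]
exch -> [-9, -50]
exch -> [-50, -9]
exch -> [-9, -50]
exch -> [-50, -9]

[-50, -9]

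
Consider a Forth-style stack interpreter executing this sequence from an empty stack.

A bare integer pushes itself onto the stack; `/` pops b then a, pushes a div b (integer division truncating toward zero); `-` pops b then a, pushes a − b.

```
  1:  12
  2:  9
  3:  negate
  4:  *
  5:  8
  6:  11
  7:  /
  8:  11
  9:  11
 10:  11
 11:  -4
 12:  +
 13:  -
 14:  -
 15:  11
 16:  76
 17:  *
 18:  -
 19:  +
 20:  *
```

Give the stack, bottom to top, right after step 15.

12     : 12
9      : 12 9
negate : 12 -9
*      : -108
8      : -108 8
11     : -108 8 11
/      : -108 0
11     : -108 0 11
11     : -108 0 11 11
11     : -108 0 11 11 11
-4     : -108 0 11 11 11 -4
+      : -108 0 11 11 7
-      : -108 0 11 4
-      : -108 0 7
11     : -108 0 7 11

[-108, 0, 7, 11]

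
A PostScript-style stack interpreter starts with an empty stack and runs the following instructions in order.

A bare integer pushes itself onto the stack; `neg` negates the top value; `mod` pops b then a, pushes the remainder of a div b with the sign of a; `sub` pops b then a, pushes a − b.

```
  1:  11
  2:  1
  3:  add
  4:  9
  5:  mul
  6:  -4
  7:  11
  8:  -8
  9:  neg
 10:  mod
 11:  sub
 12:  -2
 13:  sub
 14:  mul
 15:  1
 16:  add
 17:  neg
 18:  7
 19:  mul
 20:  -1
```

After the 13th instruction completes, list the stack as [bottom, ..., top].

11   [11]
1    [11, 1]
add  [12]
9    [12, 9]
mul  [108]
-4   [108, -4]
11   [108, -4, 11]
-8   [108, -4, 11, -8]
neg  [108, -4, 11, 8]
mod  [108, -4, 3]
sub  [108, -7]
-2   [108, -7, -2]
sub  [108, -5]

[108, -5]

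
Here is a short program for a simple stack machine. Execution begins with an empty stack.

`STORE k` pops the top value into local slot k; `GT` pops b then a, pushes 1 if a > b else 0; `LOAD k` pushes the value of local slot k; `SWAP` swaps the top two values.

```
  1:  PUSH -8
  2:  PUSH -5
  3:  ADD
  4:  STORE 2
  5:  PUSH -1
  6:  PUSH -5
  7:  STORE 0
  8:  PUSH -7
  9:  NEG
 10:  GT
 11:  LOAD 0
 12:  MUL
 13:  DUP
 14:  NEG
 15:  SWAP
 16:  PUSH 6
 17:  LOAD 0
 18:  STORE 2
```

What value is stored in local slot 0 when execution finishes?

PUSH -8 : [-8]
PUSH -5 : [-8, -5]
ADD     : [-13]
STORE 2 : []
PUSH -1 : [-1]
PUSH -5 : [-1, -5]
STORE 0 : [-1]
PUSH -7 : [-1, -7]
NEG     : [-1, 7]
GT      : [0]
LOAD 0  : [0, -5]
MUL     : [0]
DUP     : [0, 0]
NEG     : [0, 0]
SWAP    : [0, 0]
PUSH 6  : [0, 0, 6]
LOAD 0  : [0, 0, 6, -5]
STORE 2 : [0, 0, 6]

-5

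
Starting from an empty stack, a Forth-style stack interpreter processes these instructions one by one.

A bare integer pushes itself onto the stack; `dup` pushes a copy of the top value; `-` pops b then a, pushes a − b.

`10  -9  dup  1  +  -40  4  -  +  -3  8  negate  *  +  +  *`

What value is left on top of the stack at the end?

-370

10      [10]
-9      [10, -9]
dup     [10, -9, -9]
1       [10, -9, -9, 1]
+       [10, -9, -8]
-40     [10, -9, -8, -40]
4       [10, -9, -8, -40, 4]
-       [10, -9, -8, -44]
+       [10, -9, -52]
-3      [10, -9, -52, -3]
8       [10, -9, -52, -3, 8]
negate  [10, -9, -52, -3, -8]
*       [10, -9, -52, 24]
+       [10, -9, -28]
+       [10, -37]
*       [-370]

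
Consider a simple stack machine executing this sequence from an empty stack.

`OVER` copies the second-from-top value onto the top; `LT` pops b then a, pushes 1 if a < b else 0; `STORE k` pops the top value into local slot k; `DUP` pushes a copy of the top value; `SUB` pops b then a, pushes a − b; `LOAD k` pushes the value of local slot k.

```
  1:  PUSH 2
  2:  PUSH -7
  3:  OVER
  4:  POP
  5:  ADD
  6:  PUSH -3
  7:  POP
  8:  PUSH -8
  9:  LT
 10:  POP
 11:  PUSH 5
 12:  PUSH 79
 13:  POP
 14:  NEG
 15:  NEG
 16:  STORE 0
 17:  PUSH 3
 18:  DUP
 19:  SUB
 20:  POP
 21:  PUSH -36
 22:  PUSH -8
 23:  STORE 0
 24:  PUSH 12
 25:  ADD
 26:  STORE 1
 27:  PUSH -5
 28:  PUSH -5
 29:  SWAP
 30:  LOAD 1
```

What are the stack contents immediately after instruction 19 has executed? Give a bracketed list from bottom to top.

[0]

PUSH 2  : 2
PUSH -7 : 2 -7
OVER    : 2 -7 2
POP     : 2 -7
ADD     : -5
PUSH -3 : -5 -3
POP     : -5
PUSH -8 : -5 -8
LT      : 0
POP     : (empty)
PUSH 5  : 5
PUSH 79 : 5 79
POP     : 5
NEG     : -5
NEG     : 5
STORE 0 : (empty)
PUSH 3  : 3
DUP     : 3 3
SUB     : 0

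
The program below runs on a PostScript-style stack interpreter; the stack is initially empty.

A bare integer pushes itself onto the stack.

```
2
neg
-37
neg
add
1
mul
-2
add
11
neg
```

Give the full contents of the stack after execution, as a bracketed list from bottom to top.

2   → [2]
neg → [-2]
-37 → [-2, -37]
neg → [-2, 37]
add → [35]
1   → [35, 1]
mul → [35]
-2  → [35, -2]
add → [33]
11  → [33, 11]
neg → [33, -11]

[33, -11]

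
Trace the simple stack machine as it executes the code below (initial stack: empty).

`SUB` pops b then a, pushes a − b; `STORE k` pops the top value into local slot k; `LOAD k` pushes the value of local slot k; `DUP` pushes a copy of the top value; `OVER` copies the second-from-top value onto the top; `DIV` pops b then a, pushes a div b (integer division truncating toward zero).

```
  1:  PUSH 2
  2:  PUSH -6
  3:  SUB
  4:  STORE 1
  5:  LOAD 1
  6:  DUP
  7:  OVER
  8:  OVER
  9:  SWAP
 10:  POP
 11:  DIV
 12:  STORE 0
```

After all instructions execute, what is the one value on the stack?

PUSH 2  : [2]
PUSH -6 : [2, -6]
SUB     : [8]
STORE 1 : []
LOAD 1  : [8]
DUP     : [8, 8]
OVER    : [8, 8, 8]
OVER    : [8, 8, 8, 8]
SWAP    : [8, 8, 8, 8]
POP     : [8, 8, 8]
DIV     : [8, 1]
STORE 0 : [8]

8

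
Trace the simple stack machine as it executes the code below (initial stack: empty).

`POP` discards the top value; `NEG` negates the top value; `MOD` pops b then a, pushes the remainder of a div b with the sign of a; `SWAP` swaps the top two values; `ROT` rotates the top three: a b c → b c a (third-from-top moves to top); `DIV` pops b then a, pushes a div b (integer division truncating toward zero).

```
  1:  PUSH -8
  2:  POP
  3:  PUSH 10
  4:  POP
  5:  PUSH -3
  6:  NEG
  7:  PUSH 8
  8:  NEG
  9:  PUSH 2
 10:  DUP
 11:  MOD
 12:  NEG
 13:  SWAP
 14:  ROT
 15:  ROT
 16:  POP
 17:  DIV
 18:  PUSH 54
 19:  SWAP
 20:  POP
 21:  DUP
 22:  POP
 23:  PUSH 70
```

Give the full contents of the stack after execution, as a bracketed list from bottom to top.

[54, 70]

PUSH -8 → -8
POP     → (empty)
PUSH 10 → 10
POP     → (empty)
PUSH -3 → -3
NEG     → 3
PUSH 8  → 3 8
NEG     → 3 -8
PUSH 2  → 3 -8 2
DUP     → 3 -8 2 2
MOD     → 3 -8 0
NEG     → 3 -8 0
SWAP    → 3 0 -8
ROT     → 0 -8 3
ROT     → -8 3 0
POP     → -8 3
DIV     → -2
PUSH 54 → -2 54
SWAP    → 54 -2
POP     → 54
DUP     → 54 54
POP     → 54
PUSH 70 → 54 70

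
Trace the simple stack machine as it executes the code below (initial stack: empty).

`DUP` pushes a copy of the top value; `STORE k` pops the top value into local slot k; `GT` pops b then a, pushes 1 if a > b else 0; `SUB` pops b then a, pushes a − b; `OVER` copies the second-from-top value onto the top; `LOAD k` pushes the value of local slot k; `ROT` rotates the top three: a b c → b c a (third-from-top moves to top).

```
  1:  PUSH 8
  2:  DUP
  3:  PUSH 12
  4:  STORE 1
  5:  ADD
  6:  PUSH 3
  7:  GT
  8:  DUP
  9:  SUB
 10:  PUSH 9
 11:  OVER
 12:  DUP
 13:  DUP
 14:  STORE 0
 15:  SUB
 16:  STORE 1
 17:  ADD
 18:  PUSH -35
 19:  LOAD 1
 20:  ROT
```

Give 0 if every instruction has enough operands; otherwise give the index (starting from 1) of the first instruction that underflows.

PUSH 8   : 8
DUP      : 8 8
PUSH 12  : 8 8 12
STORE 1  : 8 8
ADD      : 16
PUSH 3   : 16 3
GT       : 1
DUP      : 1 1
SUB      : 0
PUSH 9   : 0 9
OVER     : 0 9 0
DUP      : 0 9 0 0
DUP      : 0 9 0 0 0
STORE 0  : 0 9 0 0
SUB      : 0 9 0
STORE 1  : 0 9
ADD      : 9
PUSH -35 : 9 -35
LOAD 1   : 9 -35 0
ROT      : -35 0 9

0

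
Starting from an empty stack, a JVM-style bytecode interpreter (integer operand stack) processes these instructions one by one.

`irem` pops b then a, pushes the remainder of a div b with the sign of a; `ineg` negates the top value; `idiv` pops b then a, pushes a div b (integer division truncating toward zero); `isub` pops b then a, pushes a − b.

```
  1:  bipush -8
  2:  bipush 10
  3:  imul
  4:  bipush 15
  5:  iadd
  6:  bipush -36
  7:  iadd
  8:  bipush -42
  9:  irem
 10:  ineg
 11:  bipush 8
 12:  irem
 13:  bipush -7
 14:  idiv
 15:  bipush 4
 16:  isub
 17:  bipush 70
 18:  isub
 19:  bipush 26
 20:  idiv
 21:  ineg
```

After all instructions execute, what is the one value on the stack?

bipush -8  : [-8]
bipush 10  : [-8, 10]
imul       : [-80]
bipush 15  : [-80, 15]
iadd       : [-65]
bipush -36 : [-65, -36]
iadd       : [-101]
bipush -42 : [-101, -42]
irem       : [-17]
ineg       : [17]
bipush 8   : [17, 8]
irem       : [1]
bipush -7  : [1, -7]
idiv       : [0]
bipush 4   : [0, 4]
isub       : [-4]
bipush 70  : [-4, 70]
isub       : [-74]
bipush 26  : [-74, 26]
idiv       : [-2]
ineg       : [2]

2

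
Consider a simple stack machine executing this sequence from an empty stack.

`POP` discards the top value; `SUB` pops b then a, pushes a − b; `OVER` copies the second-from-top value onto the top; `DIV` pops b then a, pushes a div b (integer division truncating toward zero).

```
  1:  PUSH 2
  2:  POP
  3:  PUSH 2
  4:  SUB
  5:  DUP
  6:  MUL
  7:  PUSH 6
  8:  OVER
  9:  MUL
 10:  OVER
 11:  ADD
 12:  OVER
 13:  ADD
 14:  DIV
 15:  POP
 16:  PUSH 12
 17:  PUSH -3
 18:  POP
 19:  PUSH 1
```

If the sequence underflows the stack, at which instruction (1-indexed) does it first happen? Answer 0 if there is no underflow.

PUSH 2 → 2
POP    → (empty)
PUSH 2 → 2
SUB  — needs 2 operands, stack has 1 → underflow

4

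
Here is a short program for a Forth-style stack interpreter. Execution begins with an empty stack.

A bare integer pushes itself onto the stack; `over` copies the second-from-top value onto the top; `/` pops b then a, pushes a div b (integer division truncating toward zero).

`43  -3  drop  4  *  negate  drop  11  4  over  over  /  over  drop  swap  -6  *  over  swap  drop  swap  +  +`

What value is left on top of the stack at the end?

43     : 43
-3     : 43 -3
drop   : 43
4      : 43 4
*      : 172
negate : -172
drop   : (empty)
11     : 11
4      : 11 4
over   : 11 4 11
over   : 11 4 11 4
/      : 11 4 2
over   : 11 4 2 4
drop   : 11 4 2
swap   : 11 2 4
-6     : 11 2 4 -6
*      : 11 2 -24
over   : 11 2 -24 2
swap   : 11 2 2 -24
drop   : 11 2 2
swap   : 11 2 2
+      : 11 4
+      : 15

15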